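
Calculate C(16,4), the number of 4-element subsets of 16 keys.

C(16,4) = 16!/(4! x 12!).

Final answer: \binom{16}{4} = 1820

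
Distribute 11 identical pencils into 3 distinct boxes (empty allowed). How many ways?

Stars and bars: C(n+k-1, k-1) = C(13,2).

Final answer: C(13,2) = 78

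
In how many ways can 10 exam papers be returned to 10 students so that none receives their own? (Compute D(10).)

D(n) = (n-1)(D(n-1) + D(n-2)), D(0)=1, D(1)=0.
D(2) = 1 x (0 + 1) = 1
D(3) = 2 x (1 + 0) = 2
D(4) = 3 x (2 + 1) = 9
D(5) = 4 x (9 + 2) = 44
D(6) = 5 x (44 + 9) = 265
D(7) = 6 x (265 + 44) = 1854
D(8) = 7 x (1854 + 265) = 14833
D(9) = 8 x (14833 + 1854) = 133496
D(10) = 9 x (D(9) + D(8)) = 9 x (133496 + 14833)

Final answer: D(10) = 1334961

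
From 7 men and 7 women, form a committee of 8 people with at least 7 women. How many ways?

Sum over valid woman counts:
C(7,7)C(7,1).

Final answer: 7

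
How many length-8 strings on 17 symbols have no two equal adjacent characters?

Let g(n) count such strings. g(1) = 17, and each valid string of length n-1 extends in 16 ways (any symbol but the last), so g(n) = 16 g(n-1).
Total: g(8) = 17 x 16^7.

Final answer: 17 x 16^{7} = 4563402752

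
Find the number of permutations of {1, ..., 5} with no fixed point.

Derangements satisfy D(n) = (n-1)(D(n-1) + D(n-2)), starting from D(0)=1, D(1)=0.
Building up: D(2)=1, D(3)=2, D(4)=9.
D(5) = 4 x (D(4) + D(3)) = 4 x (9 + 2).

Final answer: D(5) = 44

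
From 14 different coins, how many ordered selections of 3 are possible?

P(14,3) = 14!/(14-3)! = 14!/11!.

Final answer: P(14,3) = 2184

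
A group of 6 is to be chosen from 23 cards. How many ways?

C(23,6) = 23!/(6! x (23-6)!).

Final answer: C(23,6) = 100947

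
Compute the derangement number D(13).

D(n) = (n-1)(D(n-1) + D(n-2)), D(0)=1, D(1)=0.
Building up: D(2)=1, D(3)=2, D(4)=9, D(5)=44, D(6)=265, D(7)=1854, D(8)=14833, D(9)=133496, D(10)=1334961, D(11)=14684570, D(12)=176214841.
D(13) = 12 x (D(12) + D(11)) = 12 x (176214841 + 14684570).

Final answer: D(13) = 2290792932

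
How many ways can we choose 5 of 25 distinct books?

C(25,5) = 25!/(5! x (25-5)!).

Final answer: C(25,5) = 53130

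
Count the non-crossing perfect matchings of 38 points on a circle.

The structures are counted by the Catalan number C_n. Here n = 38/2 = 19.
C_n = C(2n,n) - C(2n,n+1), so C_{19} = C(38,19) - C(38,20) = 35345263800 - 33578000610.

Final answer: C_{19} = 1767263190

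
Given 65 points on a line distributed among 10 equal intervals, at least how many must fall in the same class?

By pigeonhole with 65 objects and 10 categories: ceiling(65/10).

Final answer: 7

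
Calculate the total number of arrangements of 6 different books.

The number of ways to arrange 6 distinct objects is 6!.

Final answer: 6! = 720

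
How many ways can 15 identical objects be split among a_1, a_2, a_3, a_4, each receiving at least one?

Substitute a'_i = a_i - 1 (so a'_i >= 0). Then sum a'_i = 15 - 4 = 11.
Stars and bars: C(11+4-1, 4-1) = C(14,3).

Final answer: C(14,3) = 364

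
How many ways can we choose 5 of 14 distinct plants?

C(14,5) = 14!/(5! x 9!).

Final answer: \binom{14}{5} = 2002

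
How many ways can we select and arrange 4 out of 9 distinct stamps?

P(9,4) = 9!/(9-4)! = 9!/5!.

Final answer: P(9,4) = 3024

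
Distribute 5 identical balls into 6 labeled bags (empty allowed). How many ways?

Stars and bars: C(n+k-1, k-1) = C(10,5).

Final answer: C(10,5) = 252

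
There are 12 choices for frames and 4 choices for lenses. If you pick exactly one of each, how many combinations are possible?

By the multiplication principle: 12 x 4.

Final answer: 48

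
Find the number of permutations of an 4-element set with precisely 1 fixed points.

Choose which 1 elements are fixed: C(4,1) = 4.
Derange the remaining 3 using D(j) = (j-1)(D(j-1) + D(j-2)), D(0)=1, D(1)=0: D(2)=1, D(3)=2.
Total: 4 x 2.

Final answer: C(4,1) D(3) = 8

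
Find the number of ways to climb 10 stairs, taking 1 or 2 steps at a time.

Let f(n) count the ways. The last step is size 1 or 2, so f(n) = f(n-1) + f(n-2) with f(1)=1, f(2)=2.
Building up term by term: f(1)=1, f(2)=2, f(3)=3, f(4)=5, f(5)=8, f(6)=13, f(7)=21, f(8)=34, f(9)=55, f(10)=89.

Final answer: 89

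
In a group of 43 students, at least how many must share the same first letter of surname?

There are 26 possible values for first letter of surname. With 43 students and 26 categories, by pigeonhole: ceiling(43/26).

Final answer: 2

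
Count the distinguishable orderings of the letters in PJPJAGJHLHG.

Letters (A:1, G:2, H:2, J:3, L:1, P:2). Total letters: 11.
Permutations = 11!/(3! x 2! x 2! x 2!).

Final answer: 831600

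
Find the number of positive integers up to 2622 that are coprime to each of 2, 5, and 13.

|div by 2|=1311, |div by 5|=524, |div by 13|=201.
|div by 2&5|=262, |div by 2&13|=100, |div by 5&13|=40, |div by all|=20.
By inclusion-exclusion, divisible by at least one: 1311+524+201-262-100-40+20 = 1654.
Not divisible by any: 2622 - 1654.

Final answer: 968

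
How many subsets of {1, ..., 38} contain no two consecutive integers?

Let a(n) count such subsets of {1, ..., n}. Either n is excluded (a(n-1) ways) or n is included, forcing n-1 out (a(n-2) ways), so a(n) = a(n-1) + a(n-2) with a(1)=2, a(2)=3.
Computing successive values: a(1)=2, a(2)=3, a(3)=5, a(4)=8, a(5)=13, a(6)=21, a(7)=34, a(8)=55, a(9)=89, a(10)=144, a(11)=233, a(12)=377, a(13)=610, a(14)=987, a(15)=1597, a(16)=2584, a(17)=4181, a(18)=6765, a(19)=10946, a(20)=17711, a(21)=28657, a(22)=46368, a(23)=75025, a(24)=121393, a(25)=196418, a(26)=317811, a(27)=514229, a(28)=832040, a(29)=1346269, a(30)=2178309, a(31)=3524578, a(32)=5702887, a(33)=9227465, a(34)=14930352, a(35)=24157817, a(36)=39088169, a(37)=63245986, a(38)=102334155.

Final answer: 102334155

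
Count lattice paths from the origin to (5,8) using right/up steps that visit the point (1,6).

Paths (0,0)->(1,6): C(7,6) = 7.
Paths (1,6)->(5,8): C(6,2) = 15.
By multiplication principle: 7 x 15.

Final answer: 105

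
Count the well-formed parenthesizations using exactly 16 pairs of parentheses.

This is counted by the nth Catalan number C_n. Here n = 16 (pairs).
C_n = (2n)!/(n!(n+1)!), so C_{16} = 32!/(16! x 17!) = C(32,16)/17 = 601080390/17.

Final answer: C_{16} = 35357670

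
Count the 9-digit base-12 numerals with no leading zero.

Leading digit: 11 options (nonzero). Other 8 digit(s): 12 options each.
Total: 11 x 12^8.

Final answer: 4729798656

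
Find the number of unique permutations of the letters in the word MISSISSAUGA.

Letters (A:2, G:1, I:2, M:1, S:4, U:1). Total letters: 11.
Permutations = 11!/(4! x 2! x 2!).

Final answer: 415800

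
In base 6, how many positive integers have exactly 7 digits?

Leading digit: 5 options (nonzero). Other 6 digit(s): 6 options each.
Total: 5 x 6^6.

Final answer: 233280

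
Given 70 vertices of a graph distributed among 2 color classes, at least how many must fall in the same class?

By pigeonhole with 70 objects and 2 categories: ceiling(70/2).

Final answer: 35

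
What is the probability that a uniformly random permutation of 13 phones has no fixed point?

D(n) = (n-1)(D(n-1) + D(n-2)), D(0)=1, D(1)=0.
Building up: D(2)=1, D(3)=2, D(4)=9, D(5)=44, D(6)=265, D(7)=1854, D(8)=14833, D(9)=133496, D(10)=1334961, D(11)=14684570, D(12)=176214841, D(13)=2290792932.
Total arrangements: 13! = 6227020800.
Probability = D(13)/13! = 63633137/172972800.

Final answer: D(13)/13! = 2290792932/6227020800 = 0.367879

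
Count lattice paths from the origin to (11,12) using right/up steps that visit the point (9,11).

Paths (0,0)->(9,11): C(20,11) = 167960.
Paths (9,11)->(11,12): C(3,1) = 3.
By multiplication principle: 167960 x 3.

Final answer: 503880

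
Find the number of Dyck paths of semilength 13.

Total monotonic paths to (13,13): C(26,13) = 10400600.
Reflecting each bad path at its first crossing gives a bijection with paths to (12,14): C(26,14) = 9657700.
Valid Dyck paths: 10400600 - 9657700.
(This is the Catalan number C_{13}.)

Final answer: C_{13} = 742900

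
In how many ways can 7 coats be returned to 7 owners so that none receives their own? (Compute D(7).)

Use the recurrence D(n) = (n-1)(D(n-1) + D(n-2)) with D(0)=1, D(1)=0.
D(2) = 1 x (0 + 1) = 1
D(3) = 2 x (1 + 0) = 2
D(4) = 3 x (2 + 1) = 9
D(5) = 4 x (9 + 2) = 44
D(6) = 5 x (44 + 9) = 265
D(7) = 6 x (D(6) + D(5)) = 6 x (265 + 44)

Final answer: D(7) = 1854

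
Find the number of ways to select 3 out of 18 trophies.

C(18,3) = 18!/(3! x (18-3)!).

Final answer: C(18,3) = 816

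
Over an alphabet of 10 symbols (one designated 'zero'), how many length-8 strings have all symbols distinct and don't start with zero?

First digit: 9 (nonzero). Second: 9 (not first). Third: 8, etc.
Total: 9 x 9 x 8 x 7 x 6 x 5 x 4 x 3.

Final answer: 1632960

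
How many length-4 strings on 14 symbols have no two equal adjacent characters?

First character: 14 choices. Each subsequent: 13 choices (must differ from the previous one).
Total: 14 x 13^3.

Final answer: 14 x 13^{3} = 30758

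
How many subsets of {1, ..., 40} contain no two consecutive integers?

Condition on whether n belongs to the subset: if not, any valid subset of {1, ..., n-1} works (a(n-1)); if so, n-1 is excluded and the rest is a valid subset of {1, ..., n-2} (a(n-2)). Hence a(n) = a(n-1) + a(n-2), a(1)=2, a(2)=3.
Computing successive values: a(1)=2, a(2)=3, a(3)=5, a(4)=8, a(5)=13, a(6)=21, a(7)=34, a(8)=55, a(9)=89, a(10)=144, a(11)=233, a(12)=377, a(13)=610, a(14)=987, a(15)=1597, a(16)=2584, a(17)=4181, a(18)=6765, a(19)=10946, a(20)=17711, a(21)=28657, a(22)=46368, a(23)=75025, a(24)=121393, a(25)=196418, a(26)=317811, a(27)=514229, a(28)=832040, a(29)=1346269, a(30)=2178309, a(31)=3524578, a(32)=5702887, a(33)=9227465, a(34)=14930352, a(35)=24157817, a(36)=39088169, a(37)=63245986, a(38)=102334155, a(39)=165580141, a(40)=267914296.

Final answer: 267914296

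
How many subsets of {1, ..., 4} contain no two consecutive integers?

Let a(n) count such subsets of {1, ..., n}. Either n is excluded (a(n-1) ways) or n is included, forcing n-1 out (a(n-2) ways), so a(n) = a(n-1) + a(n-2) with a(1)=2, a(2)=3.
Iterating the recurrence: a(1)=2, a(2)=3, a(3)=5, a(4)=8.

Final answer: 8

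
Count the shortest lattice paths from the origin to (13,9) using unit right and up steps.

Each path has 13 right steps and 9 up steps in some order (22 steps total).
Choose which 9 of the 22 steps are up: C(22,9).

Final answer: C(22,9) = 497420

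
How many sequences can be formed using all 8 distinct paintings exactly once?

The number of ways to arrange 8 distinct objects is 8!.

Final answer: 8! = 40320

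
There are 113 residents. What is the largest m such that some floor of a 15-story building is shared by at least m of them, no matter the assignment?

There are 15 possible values for floor of a 15-story building. With 113 residents and 15 categories, by pigeonhole: ceiling(113/15).

Final answer: 8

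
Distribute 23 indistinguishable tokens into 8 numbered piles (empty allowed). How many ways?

Stars and bars: C(n+k-1, k-1) = C(30,7).

Final answer: C(30,7) = 2035800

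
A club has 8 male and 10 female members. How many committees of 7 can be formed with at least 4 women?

Sum over valid woman counts:
C(10,4)C(8,3) = 11760
C(10,5)C(8,2) = 7056
C(10,6)C(8,1) = 1680
C(10,7)C(8,0) = 120
Total: 11760 + 7056 + 1680 + 120.

Final answer: 20616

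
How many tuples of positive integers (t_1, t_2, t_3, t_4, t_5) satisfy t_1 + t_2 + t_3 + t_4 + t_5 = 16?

Substitute t'_i = t_i - 1 (so t'_i >= 0). Then sum t'_i = 16 - 5 = 11.
Stars and bars: C(11+5-1, 5-1) = C(15,4).

Final answer: C(15,4) = 1365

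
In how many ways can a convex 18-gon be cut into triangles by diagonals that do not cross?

This is counted by the nth Catalan number C_n. Here n = 18 - 2 = 16.
C_n = C(2n,n) - C(2n,n+1), so C_{16} = C(32,16) - C(32,17) = 601080390 - 565722720.

Final answer: C_{16} = 35357670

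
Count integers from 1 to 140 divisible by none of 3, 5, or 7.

|div by 3|=46, |div by 5|=28, |div by 7|=20.
|div by 3&5|=9, |div by 3&7|=6, |div by 5&7|=4, |div by all|=1.
By inclusion-exclusion, divisible by at least one: 46+28+20-9-6-4+1 = 76.
Not divisible by any: 140 - 76.

Final answer: 64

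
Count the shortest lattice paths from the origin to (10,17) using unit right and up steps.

Each path has 10 right steps and 17 up steps in some order (27 steps total).
Choose which 17 of the 27 steps are up: C(27,17).

Final answer: C(27,17) = 8436285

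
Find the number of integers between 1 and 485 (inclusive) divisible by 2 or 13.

Multiples of 2: 242. Multiples of 13: 37. Of both (lcm=26): 18.
By inclusion-exclusion: 242 + 37 - 18.

Final answer: 261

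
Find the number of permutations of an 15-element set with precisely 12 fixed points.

Choose which 12 elements are fixed: C(15,12) = 455.
Derange the remaining 3 using D(j) = (j-1)(D(j-1) + D(j-2)), D(0)=1, D(1)=0: D(2)=1, D(3)=2.
Total: 455 x 2.

Final answer: C(15,12) D(3) = 910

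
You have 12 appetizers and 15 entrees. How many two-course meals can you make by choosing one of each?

By the multiplication principle: 12 x 15.

Final answer: 180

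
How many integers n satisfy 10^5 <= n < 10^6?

The leading digit cannot be 0 (9 options); the other 5 digits can be anything (10 options each).
Total: 9 x 10^5.

Final answer: 900000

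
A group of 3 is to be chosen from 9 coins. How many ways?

C(9,3) = 9!/(3! x 6!).

Final answer: \binom{9}{3} = 84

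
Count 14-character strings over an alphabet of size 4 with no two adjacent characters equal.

First character: 4 choices. Each subsequent: 3 choices (must differ from the previous one).
Total: 4 x 3^13.

Final answer: 4 x 3^{13} = 6377292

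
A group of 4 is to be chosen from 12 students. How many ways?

C(12,4) = 12!/(4! x (12-4)!).

Final answer: C(12,4) = 495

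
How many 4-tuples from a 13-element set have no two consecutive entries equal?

Let g(n) count such strings. g(1) = 13, and each valid string of length n-1 extends in 12 ways (any symbol but the last), so g(n) = 12 g(n-1).
Total: g(4) = 13 x 12^3.

Final answer: 13 x 12^{3} = 22464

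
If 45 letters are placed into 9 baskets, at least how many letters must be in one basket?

By the pigeonhole principle: ceiling(45/9).

Final answer: 5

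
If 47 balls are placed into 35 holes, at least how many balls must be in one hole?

By the pigeonhole principle: ceiling(47/35).

Final answer: 2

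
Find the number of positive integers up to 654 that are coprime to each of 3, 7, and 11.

|div by 3|=218, |div by 7|=93, |div by 11|=59.
|div by 3&7|=31, |div by 3&11|=19, |div by 7&11|=8, |div by all|=2.
By inclusion-exclusion, divisible by at least one: 218+93+59-31-19-8+2 = 314.
Not divisible by any: 654 - 314.

Final answer: 340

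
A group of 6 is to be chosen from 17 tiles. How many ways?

C(17,6) = 17!/(6! x 11!).

Final answer: \binom{17}{6} = 12376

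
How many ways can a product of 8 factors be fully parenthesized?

This is a standard Catalan-number count: the answer is C_n. Here n = 8 - 1 = 7.
C_n = (2n)!/(n!(n+1)!), so C_{7} = 14!/(7! x 8!) = C(14,7)/8 = 3432/8.

Final answer: C_{7} = 429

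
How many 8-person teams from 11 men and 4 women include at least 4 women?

Sum over valid woman counts:
C(4,4)C(11,4).

Final answer: 330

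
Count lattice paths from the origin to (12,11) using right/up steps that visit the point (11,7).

Paths (0,0)->(11,7): C(18,7) = 31824.
Paths (11,7)->(12,11): C(5,4) = 5.
By multiplication principle: 31824 x 5.

Final answer: 159120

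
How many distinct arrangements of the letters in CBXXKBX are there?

Letters (B:2, C:1, K:1, X:3). Total letters: 7.
Permutations = 7!/(3! x 2!).

Final answer: 420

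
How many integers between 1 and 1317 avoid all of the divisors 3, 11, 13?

|div by 3|=439, |div by 11|=119, |div by 13|=101.
|div by 3&11|=39, |div by 3&13|=33, |div by 11&13|=9, |div by all|=3.
By inclusion-exclusion, divisible by at least one: 439+119+101-39-33-9+3 = 581.
Not divisible by any: 1317 - 581.

Final answer: 736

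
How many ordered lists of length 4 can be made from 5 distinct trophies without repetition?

P(5,4) = 5!/(5-4)! = 5!/1!.

Final answer: P(5,4) = 120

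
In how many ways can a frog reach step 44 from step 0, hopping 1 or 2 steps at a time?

Condition on the final move: it is a 1-step (f(n-1) ways to get there) or a 2-step (f(n-2) ways), so f(n) = f(n-1) + f(n-2), with f(1)=1, f(2)=2.
Iterating the recurrence: f(1)=1, f(2)=2, f(3)=3, f(4)=5, f(5)=8, f(6)=13, f(7)=21, f(8)=34, f(9)=55, f(10)=89, f(11)=144, f(12)=233, f(13)=377, f(14)=610, f(15)=987, f(16)=1597, f(17)=2584, f(18)=4181, f(19)=6765, f(20)=10946, f(21)=17711, f(22)=28657, f(23)=46368, f(24)=75025, f(25)=121393, f(26)=196418, f(27)=317811, f(28)=514229, f(29)=832040, f(30)=1346269, f(31)=2178309, f(32)=3524578, f(33)=5702887, f(34)=9227465, f(35)=14930352, f(36)=24157817, f(37)=39088169, f(38)=63245986, f(39)=102334155, f(40)=165580141, f(41)=267914296, f(42)=433494437, f(43)=701408733, f(44)=1134903170.

Final answer: 1134903170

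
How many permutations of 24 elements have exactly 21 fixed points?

Choose which 21 elements are fixed: C(24,21) = 2024.
Derange the remaining 3 using D(j) = (j-1)(D(j-1) + D(j-2)), D(0)=1, D(1)=0: D(2)=1, D(3)=2.
Total: 2024 x 2.

Final answer: C(24,21) D(3) = 4048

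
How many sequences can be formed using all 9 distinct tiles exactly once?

The number of ways to arrange 9 distinct objects is 9!.

Final answer: 9! = 362880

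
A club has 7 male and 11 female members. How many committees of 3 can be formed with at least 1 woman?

Sum over valid woman counts:
C(11,1)C(7,2) = 231
C(11,2)C(7,1) = 385
C(11,3)C(7,0) = 165
Total: 231 + 385 + 165.

Final answer: 781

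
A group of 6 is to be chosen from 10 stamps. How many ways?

C(10,6) = 10!/(6! x 4!).

Final answer: \binom{10}{6} = 210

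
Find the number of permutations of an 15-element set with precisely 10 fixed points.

Choose which 10 elements are fixed: C(15,10) = 3003.
Derange the remaining 5 using D(j) = (j-1)(D(j-1) + D(j-2)), D(0)=1, D(1)=0: D(2)=1, D(3)=2, D(4)=9, D(5)=44.
Total: 3003 x 44.

Final answer: C(15,10) D(5) = 132132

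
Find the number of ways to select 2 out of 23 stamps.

C(23,2) = 23!/(2! x (23-2)!).

Final answer: C(23,2) = 253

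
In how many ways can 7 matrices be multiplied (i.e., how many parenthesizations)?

This is counted by the nth Catalan number C_n. Here n = 7 - 1 = 6.
C_n = (2n)!/(n!(n+1)!), so C_{6} = 12!/(6! x 7!) = C(12,6)/7 = 924/7.

Final answer: C_{6} = 132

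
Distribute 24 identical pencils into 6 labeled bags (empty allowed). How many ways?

Stars and bars: C(n+k-1, k-1) = C(29,5).

Final answer: C(29,5) = 118755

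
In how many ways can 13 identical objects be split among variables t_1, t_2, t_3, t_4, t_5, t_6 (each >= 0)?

Stars and bars with 13 stars and 5 bars:
C(13+6-1, 6-1) = C(18,5).

Final answer: C(18,5) = 8568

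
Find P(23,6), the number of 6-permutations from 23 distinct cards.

P(23,6) = 23!/(23-6)! = 23!/17!.

Final answer: P(23,6) = 72681840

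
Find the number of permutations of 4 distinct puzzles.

The number of ways to arrange 4 distinct objects is 4!.

Final answer: 4! = 24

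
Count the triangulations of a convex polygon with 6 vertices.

The structures are counted by the Catalan number C_n. Here n = 6 - 2 = 4.
C_n = C(2n,n)/(n+1), so C_{4} = C(8,4)/5 = 70/5.

Final answer: C_{4} = 14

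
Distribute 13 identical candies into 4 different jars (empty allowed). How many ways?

Stars and bars: C(n+k-1, k-1) = C(16,3).

Final answer: C(16,3) = 560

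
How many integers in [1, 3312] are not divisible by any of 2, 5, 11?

|div by 2|=1656, |div by 5|=662, |div by 11|=301.
|div by 2&5|=331, |div by 2&11|=150, |div by 5&11|=60, |div by all|=30.
By inclusion-exclusion, divisible by at least one: 1656+662+301-331-150-60+30 = 2108.
Not divisible by any: 3312 - 2108.

Final answer: 1204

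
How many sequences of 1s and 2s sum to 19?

Let f(n) be the number of climbs. Removing the last move (1 or 2 steps) gives f(n) = f(n-1) + f(n-2); base cases f(1)=1, f(2)=2.
Iterating the recurrence: f(1)=1, f(2)=2, f(3)=3, f(4)=5, f(5)=8, f(6)=13, f(7)=21, f(8)=34, f(9)=55, f(10)=89, f(11)=144, f(12)=233, f(13)=377, f(14)=610, f(15)=987, f(16)=1597, f(17)=2584, f(18)=4181, f(19)=6765.

Final answer: 6765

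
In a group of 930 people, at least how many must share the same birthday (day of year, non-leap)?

There are 365 possible values for birthday (day of year, non-leap). With 930 people and 365 categories, by pigeonhole: ceiling(930/365).

Final answer: 3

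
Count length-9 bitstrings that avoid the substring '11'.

Classify by the final bit: ...0 gives a(n-1) strings, ...01 gives a(n-2) strings. Thus a(n) = a(n-1) + a(n-2) with a(1)=2, a(2)=3.
Building up term by term: a(1)=2, a(2)=3, a(3)=5, a(4)=8, a(5)=13, a(6)=21, a(7)=34, a(8)=55, a(9)=89.

Final answer: 89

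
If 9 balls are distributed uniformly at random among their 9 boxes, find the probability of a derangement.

D(n) = (n-1)(D(n-1) + D(n-2)), D(0)=1, D(1)=0.
Building up: D(2)=1, D(3)=2, D(4)=9, D(5)=44, D(6)=265, D(7)=1854, D(8)=14833, D(9)=133496.
Total arrangements: 9! = 362880.
Probability = D(9)/9! = 16687/45360.

Final answer: D(9)/9! = 133496/362880 = 0.367879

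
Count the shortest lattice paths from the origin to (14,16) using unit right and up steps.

Each path has 14 right steps and 16 up steps in some order (30 steps total).
Choose which 16 of the 30 steps are up: C(30,16).

Final answer: C(30,16) = 145422675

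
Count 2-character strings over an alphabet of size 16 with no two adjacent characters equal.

Let g(n) count such strings. g(1) = 16, and each valid string of length n-1 extends in 15 ways (any symbol but the last), so g(n) = 15 g(n-1).
Total: g(2) = 16 x 15^1.

Final answer: 16 x 15^{1} = 240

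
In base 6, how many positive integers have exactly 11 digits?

These are the integers in [6^10, 6^11), so the count is 6^11 - 6^10 = 5 x 6^10.

Final answer: 302330880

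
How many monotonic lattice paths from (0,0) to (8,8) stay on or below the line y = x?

Total monotonic paths to (8,8): C(16,8) = 12870.
Paths that cross above y=x (reflection bijection): C(16,9) = 11440.
Valid Dyck paths: 12870 - 11440.
(Check: C(16,8) - C(16,9) = C(16,8)/9, the Catalan number C_{8}.)

Final answer: C_{8} = 1430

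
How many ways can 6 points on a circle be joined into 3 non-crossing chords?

This is counted by the nth Catalan number C_n. Here n = 6/2 = 3.
C_n = C(2n,n)/(n+1), so C_{3} = C(6,3)/4 = 20/4.

Final answer: C_{3} = 5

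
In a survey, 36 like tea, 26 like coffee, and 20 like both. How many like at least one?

|A union B| = |A| + |B| - |A intersect B| = 36 + 26 - 20.

Final answer: 42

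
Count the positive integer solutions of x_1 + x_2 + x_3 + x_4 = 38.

Substitute x'_i = x_i - 1 (so x'_i >= 0). Then sum x'_i = 38 - 4 = 34.
Stars and bars: C(34+4-1, 4-1) = C(37,3).

Final answer: C(37,3) = 7770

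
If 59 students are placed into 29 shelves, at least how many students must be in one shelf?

By the pigeonhole principle: ceiling(59/29).

Final answer: 3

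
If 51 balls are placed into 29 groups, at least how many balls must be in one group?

By the pigeonhole principle: ceiling(51/29).

Final answer: 2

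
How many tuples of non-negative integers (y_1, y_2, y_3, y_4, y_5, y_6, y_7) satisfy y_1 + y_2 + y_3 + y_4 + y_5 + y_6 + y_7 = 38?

Stars and bars with 38 stars and 6 bars:
C(38+7-1, 7-1) = C(44,6).

Final answer: C(44,6) = 7059052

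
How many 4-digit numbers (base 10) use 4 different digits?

First digit: 9 (not 0). Second: 9 (not first). Third: 8, etc.
Total: 9 x 9 x 8 x 7.

Final answer: 4536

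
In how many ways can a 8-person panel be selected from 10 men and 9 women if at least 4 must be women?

Sum over valid woman counts:
C(9,4)C(10,4) = 26460
C(9,5)C(10,3) = 15120
C(9,6)C(10,2) = 3780
C(9,7)C(10,1) = 360
C(9,8)C(10,0) = 9
Total: 26460 + 15120 + 3780 + 360 + 9.

Final answer: 45729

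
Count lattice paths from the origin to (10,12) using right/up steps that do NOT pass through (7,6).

Total paths to (10,12): C(22,12) = 646646.
Paths through (7,6): C(13,6) x C(9,6) = 144144.
Avoiding (7,6): 646646 - 144144.

Final answer: 502502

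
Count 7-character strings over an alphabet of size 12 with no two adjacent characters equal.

First character: 12 choices. Each subsequent: 11 choices (must differ from the previous one).
Total: 12 x 11^6.

Final answer: 12 x 11^{6} = 21258732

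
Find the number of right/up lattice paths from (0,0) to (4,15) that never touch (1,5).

Total paths to (4,15): C(19,15) = 3876.
Paths through (1,5): C(6,5) x C(13,10) = 1716.
Avoiding (1,5): 3876 - 1716.

Final answer: 2160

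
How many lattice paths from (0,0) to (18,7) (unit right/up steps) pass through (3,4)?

Paths (0,0)->(3,4): C(7,4) = 35.
Paths (3,4)->(18,7): C(18,3) = 816.
By multiplication principle: 35 x 816.

Final answer: 28560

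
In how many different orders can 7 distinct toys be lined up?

The number of ways to arrange 7 distinct objects is 7!.

Final answer: 7! = 5040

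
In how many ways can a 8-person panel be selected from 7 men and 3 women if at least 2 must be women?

Sum over valid woman counts:
C(3,2)C(7,6) = 21
C(3,3)C(7,5) = 21
Total: 21 + 21.

Final answer: 42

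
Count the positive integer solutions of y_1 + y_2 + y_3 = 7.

Substitute y'_i = y_i - 1 (so y'_i >= 0). Then sum y'_i = 7 - 3 = 4.
Stars and bars: C(4+3-1, 3-1) = C(6,2).

Final answer: C(6,2) = 15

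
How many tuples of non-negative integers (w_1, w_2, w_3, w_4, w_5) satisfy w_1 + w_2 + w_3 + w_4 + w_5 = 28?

Stars and bars with 28 stars and 4 bars:
C(28+5-1, 5-1) = C(32,4).

Final answer: C(32,4) = 35960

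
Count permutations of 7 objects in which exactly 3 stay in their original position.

Choose which 3 elements are fixed: C(7,3) = 35.
Derange the remaining 4 using D(j) = (j-1)(D(j-1) + D(j-2)), D(0)=1, D(1)=0: D(2)=1, D(3)=2, D(4)=9.
Total: 35 x 9.

Final answer: C(7,3) D(4) = 315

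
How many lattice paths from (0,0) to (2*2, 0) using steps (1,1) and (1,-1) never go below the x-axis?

Total monotonic paths to (2,2): C(4,2) = 6.
A path is bad iff it touches y = x + 1; reflecting its initial segment maps bad paths bijectively onto all paths to (1,3), of which there are C(4,3) = 4.
Valid Dyck paths: 6 - 4.
(These counts are the Catalan numbers.)

Final answer: C_{2} = 2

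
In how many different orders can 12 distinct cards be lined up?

The number of ways to arrange 12 distinct objects is 12!.

Final answer: 12! = 479001600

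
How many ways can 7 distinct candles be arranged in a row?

The number of ways to arrange 7 distinct objects is 7!.

Final answer: 7! = 5040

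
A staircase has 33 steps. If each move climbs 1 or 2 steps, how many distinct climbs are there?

Condition on the final move: it is a 1-step (f(n-1) ways to get there) or a 2-step (f(n-2) ways), so f(n) = f(n-1) + f(n-2), with f(1)=1, f(2)=2.
Iterating the recurrence: f(1)=1, f(2)=2, f(3)=3, f(4)=5, f(5)=8, f(6)=13, f(7)=21, f(8)=34, f(9)=55, f(10)=89, f(11)=144, f(12)=233, f(13)=377, f(14)=610, f(15)=987, f(16)=1597, f(17)=2584, f(18)=4181, f(19)=6765, f(20)=10946, f(21)=17711, f(22)=28657, f(23)=46368, f(24)=75025, f(25)=121393, f(26)=196418, f(27)=317811, f(28)=514229, f(29)=832040, f(30)=1346269, f(31)=2178309, f(32)=3524578, f(33)=5702887.

Final answer: 5702887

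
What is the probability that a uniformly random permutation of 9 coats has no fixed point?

D(n) = (n-1)(D(n-1) + D(n-2)), D(0)=1, D(1)=0.
Building up: D(2)=1, D(3)=2, D(4)=9, D(5)=44, D(6)=265, D(7)=1854, D(8)=14833, D(9)=133496.
Total arrangements: 9! = 362880.
Probability = D(9)/9! = 16687/45360.

Final answer: D(9)/9! = 133496/362880 = 0.367879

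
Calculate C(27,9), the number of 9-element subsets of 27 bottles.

C(27,9) = 27!/(9! x 18!).

Final answer: \binom{27}{9} = 4686825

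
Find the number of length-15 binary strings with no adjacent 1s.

A valid string ends in 0 (append to any length-(n-1) valid string) or in 01 (append to any length-(n-2) valid string), so a(n) = a(n-1) + a(n-2) with a(1)=2, a(2)=3.
Building up term by term: a(1)=2, a(2)=3, a(3)=5, a(4)=8, a(5)=13, a(6)=21, a(7)=34, a(8)=55, a(9)=89, a(10)=144, a(11)=233, a(12)=377, a(13)=610, a(14)=987, a(15)=1597.

Final answer: 1597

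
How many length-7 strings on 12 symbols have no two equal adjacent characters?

First character: 12 choices. Each subsequent: 11 choices (must differ from the previous one).
Total: 12 x 11^6.

Final answer: 12 x 11^{6} = 21258732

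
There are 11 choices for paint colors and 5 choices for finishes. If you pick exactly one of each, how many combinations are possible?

By the multiplication principle: 11 x 5.

Final answer: 55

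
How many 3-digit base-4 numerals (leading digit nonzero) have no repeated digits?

First digit: 3 (nonzero). Second: 3 (not first). Third: 2, etc.
Total: 3 x 3 x 2.

Final answer: 18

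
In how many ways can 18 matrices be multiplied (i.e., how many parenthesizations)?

This is a standard Catalan-number count: the answer is C_n. Here n = 18 - 1 = 17.
C_n = C(2n,n) - C(2n,n+1), so C_{17} = C(34,17) - C(34,18) = 2333606220 - 2203961430.

Final answer: C_{17} = 129644790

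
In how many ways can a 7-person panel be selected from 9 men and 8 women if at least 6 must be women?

Sum over valid woman counts:
C(8,6)C(9,1) = 252
C(8,7)C(9,0) = 8
Total: 252 + 8.

Final answer: 260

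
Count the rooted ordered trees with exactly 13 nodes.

This is a standard Catalan-number count: the answer is C_n. Here n = 13 - 1 = 12.
C_n = (2n)!/(n!(n+1)!), so C_{12} = 24!/(12! x 13!) = C(24,12)/13 = 2704156/13.

Final answer: C_{12} = 208012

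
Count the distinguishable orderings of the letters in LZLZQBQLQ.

Letters (B:1, L:3, Q:3, Z:2). Total letters: 9.
Permutations = 9!/(3! x 3! x 2!).

Final answer: 5040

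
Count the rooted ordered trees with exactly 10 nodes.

The structures are counted by the Catalan number C_n. Here n = 10 - 1 = 9.
C_n = C(2n,n)/(n+1), so C_{9} = C(18,9)/10 = 48620/10.

Final answer: C_{9} = 4862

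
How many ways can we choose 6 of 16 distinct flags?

C(16,6) = 16!/(6! x 10!).

Final answer: \binom{16}{6} = 8008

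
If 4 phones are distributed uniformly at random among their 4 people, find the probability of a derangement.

Use the recurrence D(n) = (n-1)(D(n-1) + D(n-2)) with D(0)=1, D(1)=0.
Building up: D(2)=1, D(3)=2, D(4)=9.
Total arrangements: 4! = 24.
Probability = D(4)/4! = 3/8.

Final answer: D(4)/4! = 9/24 = 0.375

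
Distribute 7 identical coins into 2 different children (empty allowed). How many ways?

Stars and bars: C(n+k-1, k-1) = C(8,1).

Final answer: C(8,1) = 8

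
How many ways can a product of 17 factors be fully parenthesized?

This is counted by the nth Catalan number C_n. Here n = 17 - 1 = 16.
C_n = C(2n,n) - C(2n,n+1), so C_{16} = C(32,16) - C(32,17) = 601080390 - 565722720.

Final answer: C_{16} = 35357670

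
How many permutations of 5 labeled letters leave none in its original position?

D(n) = (n-1)(D(n-1) + D(n-2)), D(0)=1, D(1)=0.
D(2) = 1 x (0 + 1) = 1
D(3) = 2 x (1 + 0) = 2
D(4) = 3 x (2 + 1) = 9
D(5) = 4 x (D(4) + D(3)) = 4 x (9 + 2)

Final answer: D(5) = 44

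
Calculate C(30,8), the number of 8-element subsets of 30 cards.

C(30,8) = 30!/(8! x 22!).

Final answer: \binom{30}{8} = 5852925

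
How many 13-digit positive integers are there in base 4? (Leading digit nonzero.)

In base 4, the leading digit has 3 choices (1..3); each of the remaining 12 digits has 4 choices.
Total: 3 x 4^12.

Final answer: 50331648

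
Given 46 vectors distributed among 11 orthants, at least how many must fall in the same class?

By pigeonhole with 46 objects and 11 categories: ceiling(46/11).

Final answer: 5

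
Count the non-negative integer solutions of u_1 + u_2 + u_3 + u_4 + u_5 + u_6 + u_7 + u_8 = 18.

Stars and bars with 18 stars and 7 bars:
C(18+8-1, 8-1) = C(25,7).

Final answer: C(25,7) = 480700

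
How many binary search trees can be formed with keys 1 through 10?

This is counted by the nth Catalan number C_n. Here n = 10.
C_n = C(2n,n) - C(2n,n+1), so C_{10} = C(20,10) - C(20,11) = 184756 - 167960.

Final answer: C_{10} = 16796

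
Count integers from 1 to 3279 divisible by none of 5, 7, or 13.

|div by 5|=655, |div by 7|=468, |div by 13|=252.
|div by 5&7|=93, |div by 5&13|=50, |div by 7&13|=36, |div by all|=7.
By inclusion-exclusion, divisible by at least one: 655+468+252-93-50-36+7 = 1203.
Not divisible by any: 3279 - 1203.

Final answer: 2076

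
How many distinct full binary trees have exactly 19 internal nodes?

This is counted by the nth Catalan number C_n. Here n = 19.
C_n = C(2n,n)/(n+1), so C_{19} = C(38,19)/20 = 35345263800/20.

Final answer: C_{19} = 1767263190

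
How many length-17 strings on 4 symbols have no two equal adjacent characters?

First character: 4 choices. Each subsequent: 3 choices (must differ from the previous one).
Total: 4 x 3^16.

Final answer: 4 x 3^{16} = 172186884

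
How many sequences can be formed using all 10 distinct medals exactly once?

The number of ways to arrange 10 distinct objects is 10!.

Final answer: 10! = 3628800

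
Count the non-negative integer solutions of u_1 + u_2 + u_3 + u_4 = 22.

Stars and bars with 22 stars and 3 bars:
C(22+4-1, 4-1) = C(25,3).

Final answer: C(25,3) = 2300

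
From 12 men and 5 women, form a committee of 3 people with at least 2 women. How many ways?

Sum over valid woman counts:
C(5,2)C(12,1) = 120
C(5,3)C(12,0) = 10
Total: 120 + 10.

Final answer: 130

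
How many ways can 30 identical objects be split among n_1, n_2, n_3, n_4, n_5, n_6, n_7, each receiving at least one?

Substitute n'_i = n_i - 1 (so n'_i >= 0). Then sum n'_i = 30 - 7 = 23.
Stars and bars: C(23+7-1, 7-1) = C(29,6).

Final answer: C(29,6) = 475020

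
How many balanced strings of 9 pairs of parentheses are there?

This is counted by the nth Catalan number C_n. Here n = 9 (pairs).
C_n = C(2n,n) - C(2n,n+1), so C_{9} = C(18,9) - C(18,10) = 48620 - 43758.

Final answer: C_{9} = 4862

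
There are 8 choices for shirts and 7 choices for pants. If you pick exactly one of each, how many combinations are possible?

By the multiplication principle: 8 x 7.

Final answer: 56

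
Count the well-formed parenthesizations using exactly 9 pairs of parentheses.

This is a standard Catalan-number count: the answer is C_n. Here n = 9 (pairs).
C_n = (2n)!/(n!(n+1)!), so C_{9} = 18!/(9! x 10!) = C(18,9)/10 = 48620/10.

Final answer: C_{9} = 4862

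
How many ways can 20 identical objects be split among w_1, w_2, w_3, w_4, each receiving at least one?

Substitute w'_i = w_i - 1 (so w'_i >= 0). Then sum w'_i = 20 - 4 = 16.
Stars and bars: C(16+4-1, 4-1) = C(19,3).

Final answer: C(19,3) = 969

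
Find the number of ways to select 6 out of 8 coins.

C(8,6) = 8!/(6! x (8-6)!).

Final answer: C(8,6) = 28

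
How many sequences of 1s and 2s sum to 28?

Let f(n) count the ways. The last step is size 1 or 2, so f(n) = f(n-1) + f(n-2) with f(1)=1, f(2)=2.
Building up term by term: f(1)=1, f(2)=2, f(3)=3, f(4)=5, f(5)=8, f(6)=13, f(7)=21, f(8)=34, f(9)=55, f(10)=89, f(11)=144, f(12)=233, f(13)=377, f(14)=610, f(15)=987, f(16)=1597, f(17)=2584, f(18)=4181, f(19)=6765, f(20)=10946, f(21)=17711, f(22)=28657, f(23)=46368, f(24)=75025, f(25)=121393, f(26)=196418, f(27)=317811, f(28)=514229.

Final answer: 514229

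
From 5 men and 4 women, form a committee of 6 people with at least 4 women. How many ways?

Sum over valid woman counts:
C(4,4)C(5,2).

Final answer: 10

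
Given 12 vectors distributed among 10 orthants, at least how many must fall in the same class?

By pigeonhole with 12 objects and 10 categories: ceiling(12/10).

Final answer: 2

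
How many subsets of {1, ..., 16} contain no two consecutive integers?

Let a(n) count such subsets of {1, ..., n}. Either n is excluded (a(n-1) ways) or n is included, forcing n-1 out (a(n-2) ways), so a(n) = a(n-1) + a(n-2) with a(1)=2, a(2)=3.
Computing successive values: a(1)=2, a(2)=3, a(3)=5, a(4)=8, a(5)=13, a(6)=21, a(7)=34, a(8)=55, a(9)=89, a(10)=144, a(11)=233, a(12)=377, a(13)=610, a(14)=987, a(15)=1597, a(16)=2584.

Final answer: 2584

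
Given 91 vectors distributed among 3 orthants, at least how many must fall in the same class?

By pigeonhole with 91 objects and 3 categories: ceiling(91/3).

Final answer: 31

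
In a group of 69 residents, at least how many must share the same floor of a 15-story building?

There are 15 possible values for floor of a 15-story building. With 69 residents and 15 categories, by pigeonhole: ceiling(69/15).

Final answer: 5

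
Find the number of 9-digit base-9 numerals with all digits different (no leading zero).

The leading digit has 8 choices (anything but zero); the next has 8 (anything but the first), then 7, and so on, one fewer each time.
Total: 8 x 8 x 7 x 6 x 5 x 4 x 3 x 2 x 1.

Final answer: 322560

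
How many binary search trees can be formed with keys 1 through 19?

This is a standard Catalan-number count: the answer is C_n. Here n = 19.
C_n = (2n)!/(n!(n+1)!), so C_{19} = 38!/(19! x 20!) = C(38,19)/20 = 35345263800/20.

Final answer: C_{19} = 1767263190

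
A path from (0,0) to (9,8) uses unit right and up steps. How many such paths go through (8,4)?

Paths (0,0)->(8,4): C(12,4) = 495.
Paths (8,4)->(9,8): C(5,4) = 5.
By multiplication principle: 495 x 5.

Final answer: 2475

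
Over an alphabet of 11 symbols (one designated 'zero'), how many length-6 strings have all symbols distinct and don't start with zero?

The leading digit has 10 choices (anything but zero); the next has 10 (anything but the first), then 9, and so on, one fewer each time.
Total: 10 x 10 x 9 x 8 x 7 x 6.

Final answer: 302400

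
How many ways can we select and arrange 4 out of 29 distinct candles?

P(29,4) = 29!/(29-4)! = 29!/25!.

Final answer: P(29,4) = 570024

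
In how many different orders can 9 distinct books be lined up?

The number of ways to arrange 9 distinct objects is 9!.

Final answer: 9! = 362880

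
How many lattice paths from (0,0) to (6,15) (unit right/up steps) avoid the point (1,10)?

Total paths to (6,15): C(21,15) = 54264.
Paths through (1,10): C(11,10) x C(10,5) = 2772.
Avoiding (1,10): 54264 - 2772.

Final answer: 51492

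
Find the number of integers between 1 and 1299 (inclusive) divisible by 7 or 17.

Multiples of 7: 185. Multiples of 17: 76. Of both (lcm=119): 10.
By inclusion-exclusion: 185 + 76 - 10.

Final answer: 251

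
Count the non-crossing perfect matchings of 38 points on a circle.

The structures are counted by the Catalan number C_n. Here n = 38/2 = 19.
Using C_0 = 1 and C_(k+1) = C_k x 2(2k+1)/(k+2), build up term by term: C_1=1, C_2=2, C_3=5, C_4=14, C_5=42, C_6=132, C_7=429, C_8=1430, C_9=4862, C_10=16796, C_11=58786, C_12=208012, C_13=742900, C_14=2674440, C_15=9694845, C_16=35357670, C_17=129644790, C_18=477638700, C_19=1767263190.

Final answer: C_{19} = 1767263190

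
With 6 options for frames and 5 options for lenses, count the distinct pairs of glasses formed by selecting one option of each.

By the multiplication principle: 6 x 5.

Final answer: 30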